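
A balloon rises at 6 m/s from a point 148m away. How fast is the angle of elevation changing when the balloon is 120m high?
0.02446 rad/s

tan(θ) = y/148
sec²(θ) · dθ/dt = (1/148) · dy/dt
dθ/dt = cos²(θ)/148 · 6 = 148/(148² + 120²) · 6
dθ/dt = 0.02446 rad/s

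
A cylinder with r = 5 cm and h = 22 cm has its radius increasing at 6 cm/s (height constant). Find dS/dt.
384π cm²/s

S = 2πrh + 2πr² (lateral + bases)
dS/dt = (2πh + 4πr)·dr/dt = (2π·22 + 4π·5)·6
= 384π cm²/s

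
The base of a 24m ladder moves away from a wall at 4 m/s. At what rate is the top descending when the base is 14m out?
28√95/95 ≈ 2.873 m/s

x² + y² = 24²
2x·dx/dt + 2y·dy/dt = 0
dy/dt = -x/y · dx/dt = -14/(2√95) · 4 = -28√95/95 m/s
The top is descending at 28√95/95 ≈ 2.873 m/s.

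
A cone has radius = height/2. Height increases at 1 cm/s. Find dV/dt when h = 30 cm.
225π cm³/s

V = (1/3)π(h/2)²h = πh³/12
dV/dt = πh²/4 · 1
At h = 30: dV/dt = 225π cm³/s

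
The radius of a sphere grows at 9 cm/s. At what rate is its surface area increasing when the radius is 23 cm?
1656π cm²/s

S = 4πr²
dS/dt = dS/dr · dr/dt = 8πr · 9
At r = 23: dS/dt = 1656π cm²/s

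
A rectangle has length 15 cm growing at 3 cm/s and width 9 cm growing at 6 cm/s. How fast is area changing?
117 cm²/s

A = lw
dA/dt = w·dl/dt + l·dw/dt = 9·3 + 15·6 = 117 cm²/s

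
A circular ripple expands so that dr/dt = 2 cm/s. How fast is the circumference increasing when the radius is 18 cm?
4π cm/s

C = 2πr
dC/dt = 2π · dr/dt = 2π · 2 = 4π cm/s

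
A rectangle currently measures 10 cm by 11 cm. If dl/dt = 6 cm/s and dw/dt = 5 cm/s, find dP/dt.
22 cm/s

P = 2(l + w)
dP/dt = 2(dl/dt + dw/dt) = 2(6 + 5) = 22 cm/s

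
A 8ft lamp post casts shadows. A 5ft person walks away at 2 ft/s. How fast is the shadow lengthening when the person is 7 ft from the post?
10/3 ft/s

By similar triangles: 8/(x+s) = 5/s
Solving: s = 5x/3
ds/dt = 5/3 · dx/dt = 5/3 · 2 = 10/3 ft/s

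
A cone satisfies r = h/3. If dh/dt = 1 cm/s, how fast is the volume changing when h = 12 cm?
16π cm³/s

V = (1/3)π(h/3)²h = πh³/27
dV/dt = πh²/9 · 1
At h = 12: dV/dt = 16π cm³/s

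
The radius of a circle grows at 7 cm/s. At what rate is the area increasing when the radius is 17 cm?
238π cm²/s

A = πr²
dA/dt = 2πr · dr/dt = 2π(17)(7) = 238π cm²/s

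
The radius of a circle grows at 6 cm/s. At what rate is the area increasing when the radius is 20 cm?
240π cm²/s

A = πr²
dA/dt = 2πr · dr/dt = 2π(20)(6) = 240π cm²/s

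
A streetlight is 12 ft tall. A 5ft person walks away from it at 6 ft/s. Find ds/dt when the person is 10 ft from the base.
30/7 ft/s

By similar triangles: 12/(x+s) = 5/s
Solving: s = 5x/7
ds/dt = 5/7 · dx/dt = 5/7 · 6 = 30/7 ft/s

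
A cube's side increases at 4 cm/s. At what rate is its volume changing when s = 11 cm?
1452 cm³/s

V = s³
dV/dt = 3s² · ds/dt = 3·11²·4 = 1452 cm³/s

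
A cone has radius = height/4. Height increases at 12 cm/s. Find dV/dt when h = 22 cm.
363π cm³/s

V = (1/3)π(h/4)²h = πh³/48
dV/dt = πh²/16 · 12
At h = 22: dV/dt = 363π cm³/s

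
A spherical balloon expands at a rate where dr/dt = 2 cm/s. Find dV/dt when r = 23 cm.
4232π cm³/s

V = (4/3)πr³
dV/dt = dV/dr · dr/dt = 4πr² · 2
At r = 23: dV/dt = 4232π cm³/s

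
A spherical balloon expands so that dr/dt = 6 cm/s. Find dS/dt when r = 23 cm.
1104π cm²/s

S = 4πr²
dS/dt = dS/dr · dr/dt = 8πr · 6
At r = 23: dS/dt = 1104π cm²/s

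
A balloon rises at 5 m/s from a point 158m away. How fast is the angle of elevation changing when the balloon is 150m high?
0.016644 rad/s

tan(θ) = y/158
sec²(θ) · dθ/dt = (1/158) · dy/dt
dθ/dt = cos²(θ)/158 · 5 = 158/(158² + 150²) · 5
dθ/dt = 0.016644 rad/s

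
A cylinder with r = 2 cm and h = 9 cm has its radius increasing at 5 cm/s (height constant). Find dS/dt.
130π cm²/s

S = 2πrh + 2πr² (lateral + bases)
dS/dt = (2πh + 4πr)·dr/dt = (2π·9 + 4π·2)·5
= 130π cm²/s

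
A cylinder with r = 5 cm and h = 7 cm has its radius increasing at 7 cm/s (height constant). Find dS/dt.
238π cm²/s

S = 2πrh + 2πr² (lateral + bases)
dS/dt = (2πh + 4πr)·dr/dt = (2π·7 + 4π·5)·7
= 238π cm²/s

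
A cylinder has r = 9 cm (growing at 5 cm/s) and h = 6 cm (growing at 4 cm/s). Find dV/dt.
864π cm³/s

V = πr²h
dV/dt = 2πrh·dr/dt + πr²·dh/dt
= 2π(9)(6)(5) + π(9)²(4)
= 864π cm³/s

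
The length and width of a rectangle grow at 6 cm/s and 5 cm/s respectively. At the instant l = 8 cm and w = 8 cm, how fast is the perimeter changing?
22 cm/s

P = 2(l + w)
dP/dt = 2(dl/dt + dw/dt) = 2(6 + 5) = 22 cm/s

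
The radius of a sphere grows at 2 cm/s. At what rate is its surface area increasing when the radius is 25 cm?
400π cm²/s

S = 4πr²
dS/dt = dS/dr · dr/dt = 8πr · 2
At r = 25: dS/dt = 400π cm²/s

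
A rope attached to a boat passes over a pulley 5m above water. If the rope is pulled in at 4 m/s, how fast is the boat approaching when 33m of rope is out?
33√266/133 ≈ 4.047 m/s

rope² = x² + 5²
x = √(33² - 5²) = 2√266
dx/dt = (rope/x) · d(rope)/dt = (33/(2√266)) · (-4) = -33√266/133 m/s
The boat approaches at 33√266/133 ≈ 4.047 m/s.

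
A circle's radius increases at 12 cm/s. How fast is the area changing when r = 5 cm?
120π cm²/s

A = πr²
dA/dt = 2πr · dr/dt = 2π(5)(12) = 120π cm²/s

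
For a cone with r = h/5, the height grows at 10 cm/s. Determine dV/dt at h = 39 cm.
3042π/5 cm³/s

V = (1/3)π(h/5)²h = πh³/75
dV/dt = πh²/25 · 10
At h = 39: dV/dt = 3042π/5 cm³/s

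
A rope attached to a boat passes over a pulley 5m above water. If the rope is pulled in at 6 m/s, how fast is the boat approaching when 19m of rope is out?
19√21/14 ≈ 6.219 m/s

rope² = x² + 5²
x = √(19² - 5²) = 4√21
dx/dt = (rope/x) · d(rope)/dt = (19/(4√21)) · (-6) = -19√21/14 m/s
The boat approaches at 19√21/14 ≈ 6.219 m/s.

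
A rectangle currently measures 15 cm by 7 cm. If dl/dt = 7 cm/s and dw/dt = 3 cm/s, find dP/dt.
20 cm/s

P = 2(l + w)
dP/dt = 2(dl/dt + dw/dt) = 2(7 + 3) = 20 cm/s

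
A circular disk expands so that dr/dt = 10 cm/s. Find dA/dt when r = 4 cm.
80π cm²/s

A = πr²
dA/dt = 2πr · dr/dt = 2π(4)(10) = 80π cm²/s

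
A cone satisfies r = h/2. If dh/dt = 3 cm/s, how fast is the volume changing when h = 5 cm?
75π/4 cm³/s

V = (1/3)π(h/2)²h = πh³/12
dV/dt = πh²/4 · 3
At h = 5: dV/dt = 75π/4 cm³/s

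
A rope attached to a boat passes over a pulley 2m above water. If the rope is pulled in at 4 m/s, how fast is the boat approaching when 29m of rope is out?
116√93/279 ≈ 4.01 m/s

rope² = x² + 2²
x = √(29² - 2²) = 3√93
dx/dt = (rope/x) · d(rope)/dt = (29/(3√93)) · (-4) = -116√93/279 m/s
The boat approaches at 116√93/279 ≈ 4.01 m/s.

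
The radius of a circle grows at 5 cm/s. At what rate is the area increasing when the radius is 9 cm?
90π cm²/s

A = πr²
dA/dt = 2πr · dr/dt = 2π(9)(5) = 90π cm²/s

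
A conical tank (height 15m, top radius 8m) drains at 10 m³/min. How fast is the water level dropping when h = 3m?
125/(32π) ≈ 1.243 m/min

r/h = 8/15, so r = (8/15)h
V = (1/3)πr²h = (1/3)π((8/15)h)²h = (64/675)πh³
dV/dh = (64/225)πh²
dh/dt = (dV/dt)/(dV/dh) = -10/((64/225)π·3²) = -125/(32π) m/min
The level is dropping at 125/(32π) ≈ 1.243 m/min.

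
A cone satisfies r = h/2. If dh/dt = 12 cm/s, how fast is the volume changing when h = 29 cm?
2523π cm³/s

V = (1/3)π(h/2)²h = πh³/12
dV/dt = πh²/4 · 12
At h = 29: dV/dt = 2523π cm³/s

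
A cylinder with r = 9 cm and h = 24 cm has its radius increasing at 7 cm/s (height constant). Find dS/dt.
588π cm²/s

S = 2πrh + 2πr² (lateral + bases)
dS/dt = (2πh + 4πr)·dr/dt = (2π·24 + 4π·9)·7
= 588π cm²/s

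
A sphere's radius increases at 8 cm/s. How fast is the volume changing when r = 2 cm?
128π cm³/s

V = (4/3)πr³
dV/dt = dV/dr · dr/dt = 4πr² · 8
At r = 2: dV/dt = 128π cm³/s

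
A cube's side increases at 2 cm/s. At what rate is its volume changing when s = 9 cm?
486 cm³/s

V = s³
dV/dt = 3s² · ds/dt = 3·9²·2 = 486 cm³/s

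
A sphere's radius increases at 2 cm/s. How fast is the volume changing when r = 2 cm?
32π cm³/s

V = (4/3)πr³
dV/dt = dV/dr · dr/dt = 4πr² · 2
At r = 2: dV/dt = 32π cm³/s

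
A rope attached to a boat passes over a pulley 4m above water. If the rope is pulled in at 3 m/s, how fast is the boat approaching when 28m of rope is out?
7√3/4 ≈ 3.031 m/s

rope² = x² + 4²
x = √(28² - 4²) = 16√3
dx/dt = (rope/x) · d(rope)/dt = (28/(16√3)) · (-3) = -7√3/4 m/s
The boat approaches at 7√3/4 ≈ 3.031 m/s.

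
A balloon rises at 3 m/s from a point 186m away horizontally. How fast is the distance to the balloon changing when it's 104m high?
156√11353/11353 ≈ 1.464 m/s

z² = 186² + y²
z = √(186² + 104²) = 2√11353
dz/dt = y/z · dy/dt = 104/(2√11353) · 3 = 156√11353/11353 ≈ 1.464 m/s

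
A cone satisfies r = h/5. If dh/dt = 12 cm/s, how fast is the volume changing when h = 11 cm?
1452π/25 cm³/s

V = (1/3)π(h/5)²h = πh³/75
dV/dt = πh²/25 · 12
At h = 11: dV/dt = 1452π/25 cm³/s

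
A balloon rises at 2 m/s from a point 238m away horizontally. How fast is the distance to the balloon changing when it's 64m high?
64√15185/15185 ≈ 0.5194 m/s

z² = 238² + y²
z = √(238² + 64²) = 2√15185
dz/dt = y/z · dy/dt = 64/(2√15185) · 2 = 64√15185/15185 ≈ 0.5194 m/s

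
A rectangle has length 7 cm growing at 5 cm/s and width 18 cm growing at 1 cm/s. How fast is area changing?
97 cm²/s

A = lw
dA/dt = w·dl/dt + l·dw/dt = 18·5 + 7·1 = 97 cm²/s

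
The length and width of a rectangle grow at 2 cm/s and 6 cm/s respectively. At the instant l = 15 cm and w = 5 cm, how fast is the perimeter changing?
16 cm/s

P = 2(l + w)
dP/dt = 2(dl/dt + dw/dt) = 2(2 + 6) = 16 cm/s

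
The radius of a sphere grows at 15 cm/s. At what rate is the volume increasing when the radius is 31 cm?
57660π cm³/s

V = (4/3)πr³
dV/dt = dV/dr · dr/dt = 4πr² · 15
At r = 31: dV/dt = 57660π cm³/s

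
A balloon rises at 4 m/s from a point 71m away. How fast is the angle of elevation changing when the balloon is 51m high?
0.037163 rad/s

tan(θ) = y/71
sec²(θ) · dθ/dt = (1/71) · dy/dt
dθ/dt = cos²(θ)/71 · 4 = 71/(71² + 51²) · 4
dθ/dt = 0.037163 rad/s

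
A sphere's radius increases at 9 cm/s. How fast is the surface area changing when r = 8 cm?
576π cm²/s

S = 4πr²
dS/dt = dS/dr · dr/dt = 8πr · 9
At r = 8: dS/dt = 576π cm²/s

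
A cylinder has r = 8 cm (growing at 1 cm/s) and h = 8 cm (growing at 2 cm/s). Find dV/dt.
256π cm³/s

V = πr²h
dV/dt = 2πrh·dr/dt + πr²·dh/dt
= 2π(8)(8)(1) + π(8)²(2)
= 256π cm³/s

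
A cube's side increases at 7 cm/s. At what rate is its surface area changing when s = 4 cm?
336 cm²/s

A = 6s²
dA/dt = 12s · ds/dt = 12·4·7 = 336 cm²/s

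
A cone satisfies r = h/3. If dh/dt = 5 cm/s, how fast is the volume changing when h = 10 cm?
500π/9 cm³/s

V = (1/3)π(h/3)²h = πh³/27
dV/dt = πh²/9 · 5
At h = 10: dV/dt = 500π/9 cm³/s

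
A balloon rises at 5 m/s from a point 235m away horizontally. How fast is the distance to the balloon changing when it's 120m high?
24√2785/557 ≈ 2.274 m/s

z² = 235² + y²
z = √(235² + 120²) = 5√2785
dz/dt = y/z · dy/dt = 120/(5√2785) · 5 = 24√2785/557 ≈ 2.274 m/s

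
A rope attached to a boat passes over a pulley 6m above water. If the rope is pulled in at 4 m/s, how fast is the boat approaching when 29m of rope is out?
116√805/805 ≈ 4.088 m/s

rope² = x² + 6²
x = √(29² - 6²) = √805
dx/dt = (rope/x) · d(rope)/dt = (29/√805) · (-4) = -116√805/805 m/s
The boat approaches at 116√805/805 ≈ 4.088 m/s.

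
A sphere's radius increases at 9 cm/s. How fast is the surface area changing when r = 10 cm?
720π cm²/s

S = 4πr²
dS/dt = dS/dr · dr/dt = 8πr · 9
At r = 10: dS/dt = 720π cm²/s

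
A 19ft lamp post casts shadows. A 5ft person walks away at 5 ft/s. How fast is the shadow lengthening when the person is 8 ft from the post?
25/14 ft/s

By similar triangles: 19/(x+s) = 5/s
Solving: s = 5x/14
ds/dt = 5/14 · dx/dt = 5/14 · 5 = 25/14 ft/s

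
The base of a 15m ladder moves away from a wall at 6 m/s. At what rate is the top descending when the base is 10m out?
12√5/5 ≈ 5.367 m/s

x² + y² = 15²
2x·dx/dt + 2y·dy/dt = 0
dy/dt = -x/y · dx/dt = -10/(5√5) · 6 = -12√5/5 m/s
The top is descending at 12√5/5 ≈ 5.367 m/s.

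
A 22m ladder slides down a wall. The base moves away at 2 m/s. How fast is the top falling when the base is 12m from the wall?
12√85/85 ≈ 1.302 m/s

x² + y² = 22²
2x·dx/dt + 2y·dy/dt = 0
dy/dt = -x/y · dx/dt = -12/(2√85) · 2 = -12√85/85 m/s
The top is descending at 12√85/85 ≈ 1.302 m/s.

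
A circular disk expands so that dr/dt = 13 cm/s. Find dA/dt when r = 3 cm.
78π cm²/s

A = πr²
dA/dt = 2πr · dr/dt = 2π(3)(13) = 78π cm²/s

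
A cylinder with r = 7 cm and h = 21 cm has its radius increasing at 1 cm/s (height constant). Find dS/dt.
70π cm²/s

S = 2πrh + 2πr² (lateral + bases)
dS/dt = (2πh + 4πr)·dr/dt = (2π·21 + 4π·7)·1
= 70π cm²/s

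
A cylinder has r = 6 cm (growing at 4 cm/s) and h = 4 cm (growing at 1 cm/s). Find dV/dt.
228π cm³/s

V = πr²h
dV/dt = 2πrh·dr/dt + πr²·dh/dt
= 2π(6)(4)(4) + π(6)²(1)
= 228π cm³/s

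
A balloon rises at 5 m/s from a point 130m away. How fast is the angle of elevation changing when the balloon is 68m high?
0.030199 rad/s

tan(θ) = y/130
sec²(θ) · dθ/dt = (1/130) · dy/dt
dθ/dt = cos²(θ)/130 · 5 = 130/(130² + 68²) · 5
dθ/dt = 0.030199 rad/s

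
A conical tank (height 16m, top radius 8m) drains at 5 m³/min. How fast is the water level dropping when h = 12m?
5/(36π) ≈ 0.04421 m/min

r/h = 8/16, so r = (1/2)h
V = (1/3)πr²h = (1/3)π((1/2)h)²h = (1/12)πh³
dV/dh = (1/4)πh²
dh/dt = (dV/dt)/(dV/dh) = -5/((1/4)π·12²) = -5/(36π) m/min
The level is dropping at 5/(36π) ≈ 0.04421 m/min.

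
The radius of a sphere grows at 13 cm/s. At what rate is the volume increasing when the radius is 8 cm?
3328π cm³/s

V = (4/3)πr³
dV/dt = dV/dr · dr/dt = 4πr² · 13
At r = 8: dV/dt = 3328π cm³/s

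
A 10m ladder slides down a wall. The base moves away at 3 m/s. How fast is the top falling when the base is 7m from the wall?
7√51/17 ≈ 2.941 m/s

x² + y² = 10²
2x·dx/dt + 2y·dy/dt = 0
dy/dt = -x/y · dx/dt = -7/√51 · 3 = -7√51/17 m/s
The top is descending at 7√51/17 ≈ 2.941 m/s.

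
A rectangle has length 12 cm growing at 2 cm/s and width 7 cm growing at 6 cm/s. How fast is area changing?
86 cm²/s

A = lw
dA/dt = w·dl/dt + l·dw/dt = 7·2 + 12·6 = 86 cm²/s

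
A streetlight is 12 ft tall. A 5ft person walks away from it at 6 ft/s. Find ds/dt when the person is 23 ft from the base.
30/7 ft/s

By similar triangles: 12/(x+s) = 5/s
Solving: s = 5x/7
ds/dt = 5/7 · dx/dt = 5/7 · 6 = 30/7 ft/s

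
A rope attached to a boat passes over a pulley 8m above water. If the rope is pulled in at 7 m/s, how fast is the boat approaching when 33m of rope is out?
231√41/205 ≈ 7.215 m/s

rope² = x² + 8²
x = √(33² - 8²) = 5√41
dx/dt = (rope/x) · d(rope)/dt = (33/(5√41)) · (-7) = -231√41/205 m/s
The boat approaches at 231√41/205 ≈ 7.215 m/s.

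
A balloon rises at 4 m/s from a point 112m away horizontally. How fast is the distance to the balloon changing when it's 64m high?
16√65/65 ≈ 1.985 m/s

z² = 112² + y²
z = √(112² + 64²) = 16√65
dz/dt = y/z · dy/dt = 64/(16√65) · 4 = 16√65/65 ≈ 1.985 m/s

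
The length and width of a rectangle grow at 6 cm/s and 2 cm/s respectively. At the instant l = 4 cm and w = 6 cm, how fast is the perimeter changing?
16 cm/s

P = 2(l + w)
dP/dt = 2(dl/dt + dw/dt) = 2(6 + 2) = 16 cm/s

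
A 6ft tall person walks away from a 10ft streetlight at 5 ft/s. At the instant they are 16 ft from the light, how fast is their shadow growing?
15/2 ft/s

By similar triangles: 10/(x+s) = 6/s
Solving: s = 6x/4
ds/dt = 6/4 · dx/dt = 3/2 · 5 = 15/2 ft/s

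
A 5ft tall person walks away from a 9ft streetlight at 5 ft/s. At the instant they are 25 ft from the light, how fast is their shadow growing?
25/4 ft/s

By similar triangles: 9/(x+s) = 5/s
Solving: s = 5x/4
ds/dt = 5/4 · dx/dt = 5/4 · 5 = 25/4 ft/s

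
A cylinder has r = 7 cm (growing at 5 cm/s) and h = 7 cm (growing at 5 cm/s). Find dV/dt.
735π cm³/s

V = πr²h
dV/dt = 2πrh·dr/dt + πr²·dh/dt
= 2π(7)(7)(5) + π(7)²(5)
= 735π cm³/s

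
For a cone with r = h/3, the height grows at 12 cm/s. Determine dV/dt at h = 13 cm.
676π/3 cm³/s

V = (1/3)π(h/3)²h = πh³/27
dV/dt = πh²/9 · 12
At h = 13: dV/dt = 676π/3 cm³/s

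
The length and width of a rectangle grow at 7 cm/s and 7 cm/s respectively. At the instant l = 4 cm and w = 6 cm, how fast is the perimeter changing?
28 cm/s

P = 2(l + w)
dP/dt = 2(dl/dt + dw/dt) = 2(7 + 7) = 28 cm/s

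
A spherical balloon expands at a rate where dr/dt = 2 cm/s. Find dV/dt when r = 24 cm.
4608π cm³/s

V = (4/3)πr³
dV/dt = dV/dr · dr/dt = 4πr² · 2
At r = 24: dV/dt = 4608π cm³/s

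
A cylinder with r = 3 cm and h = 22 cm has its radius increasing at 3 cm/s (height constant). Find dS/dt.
168π cm²/s

S = 2πrh + 2πr² (lateral + bases)
dS/dt = (2πh + 4πr)·dr/dt = (2π·22 + 4π·3)·3
= 168π cm²/s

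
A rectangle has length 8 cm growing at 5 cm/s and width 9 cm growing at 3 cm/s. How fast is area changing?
69 cm²/s

A = lw
dA/dt = w·dl/dt + l·dw/dt = 9·5 + 8·3 = 69 cm²/s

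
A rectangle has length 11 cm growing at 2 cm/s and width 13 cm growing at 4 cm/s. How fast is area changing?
70 cm²/s

A = lw
dA/dt = w·dl/dt + l·dw/dt = 13·2 + 11·4 = 70 cm²/s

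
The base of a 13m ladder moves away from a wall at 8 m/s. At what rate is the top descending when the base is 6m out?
48√133/133 ≈ 4.162 m/s

x² + y² = 13²
2x·dx/dt + 2y·dy/dt = 0
dy/dt = -x/y · dx/dt = -6/√133 · 8 = -48√133/133 m/s
The top is descending at 48√133/133 ≈ 4.162 m/s.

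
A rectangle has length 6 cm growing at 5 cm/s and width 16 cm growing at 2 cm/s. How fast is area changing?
92 cm²/s

A = lw
dA/dt = w·dl/dt + l·dw/dt = 16·5 + 6·2 = 92 cm²/s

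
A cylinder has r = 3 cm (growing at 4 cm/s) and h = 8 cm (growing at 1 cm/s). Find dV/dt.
201π cm³/s

V = πr²h
dV/dt = 2πrh·dr/dt + πr²·dh/dt
= 2π(3)(8)(4) + π(3)²(1)
= 201π cm³/s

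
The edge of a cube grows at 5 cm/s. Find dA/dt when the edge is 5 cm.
300 cm²/s

A = 6s²
dA/dt = 12s · ds/dt = 12·5·5 = 300 cm²/s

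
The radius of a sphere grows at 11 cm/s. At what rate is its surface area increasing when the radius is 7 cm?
616π cm²/s

S = 4πr²
dS/dt = dS/dr · dr/dt = 8πr · 11
At r = 7: dS/dt = 616π cm²/s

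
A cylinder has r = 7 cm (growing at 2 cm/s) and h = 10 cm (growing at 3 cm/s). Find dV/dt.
427π cm³/s

V = πr²h
dV/dt = 2πrh·dr/dt + πr²·dh/dt
= 2π(7)(10)(2) + π(7)²(3)
= 427π cm³/s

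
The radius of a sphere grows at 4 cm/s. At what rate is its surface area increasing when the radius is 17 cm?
544π cm²/s

S = 4πr²
dS/dt = dS/dr · dr/dt = 8πr · 4
At r = 17: dS/dt = 544π cm²/s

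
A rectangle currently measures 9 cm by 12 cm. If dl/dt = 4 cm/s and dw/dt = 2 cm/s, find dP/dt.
12 cm/s

P = 2(l + w)
dP/dt = 2(dl/dt + dw/dt) = 2(4 + 2) = 12 cm/s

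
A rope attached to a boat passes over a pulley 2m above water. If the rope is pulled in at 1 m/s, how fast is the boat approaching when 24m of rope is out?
12√143/143 ≈ 1.003 m/s

rope² = x² + 2²
x = √(24² - 2²) = 2√143
dx/dt = (rope/x) · d(rope)/dt = (24/(2√143)) · (-1) = -12√143/143 m/s
The boat approaches at 12√143/143 ≈ 1.003 m/s.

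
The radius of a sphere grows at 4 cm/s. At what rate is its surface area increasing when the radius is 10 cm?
320π cm²/s

S = 4πr²
dS/dt = dS/dr · dr/dt = 8πr · 4
At r = 10: dS/dt = 320π cm²/s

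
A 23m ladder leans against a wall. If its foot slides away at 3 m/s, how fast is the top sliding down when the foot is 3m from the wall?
9√130/260 ≈ 0.3947 m/s

x² + y² = 23²
2x·dx/dt + 2y·dy/dt = 0
dy/dt = -x/y · dx/dt = -3/(2√130) · 3 = -9√130/260 m/s
The top is descending at 9√130/260 ≈ 0.3947 m/s.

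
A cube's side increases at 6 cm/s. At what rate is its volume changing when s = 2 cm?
72 cm³/s

V = s³
dV/dt = 3s² · ds/dt = 3·2²·6 = 72 cm³/s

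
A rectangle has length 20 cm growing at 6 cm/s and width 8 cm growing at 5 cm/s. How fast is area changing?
148 cm²/s

A = lw
dA/dt = w·dl/dt + l·dw/dt = 8·6 + 20·5 = 148 cm²/s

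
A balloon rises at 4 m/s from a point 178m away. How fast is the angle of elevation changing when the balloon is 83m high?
0.018459 rad/s

tan(θ) = y/178
sec²(θ) · dθ/dt = (1/178) · dy/dt
dθ/dt = cos²(θ)/178 · 4 = 178/(178² + 83²) · 4
dθ/dt = 0.018459 rad/s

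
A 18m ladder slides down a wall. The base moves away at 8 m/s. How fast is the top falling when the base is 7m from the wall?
56√11/55 ≈ 3.377 m/s

x² + y² = 18²
2x·dx/dt + 2y·dy/dt = 0
dy/dt = -x/y · dx/dt = -7/(5√11) · 8 = -56√11/55 m/s
The top is descending at 56√11/55 ≈ 3.377 m/s.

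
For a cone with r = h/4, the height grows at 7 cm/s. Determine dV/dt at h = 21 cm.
3087π/16 cm³/s

V = (1/3)π(h/4)²h = πh³/48
dV/dt = πh²/16 · 7
At h = 21: dV/dt = 3087π/16 cm³/s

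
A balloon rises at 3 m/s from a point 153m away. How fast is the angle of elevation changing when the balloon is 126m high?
0.011684 rad/s

tan(θ) = y/153
sec²(θ) · dθ/dt = (1/153) · dy/dt
dθ/dt = cos²(θ)/153 · 3 = 153/(153² + 126²) · 3
dθ/dt = 0.011684 rad/s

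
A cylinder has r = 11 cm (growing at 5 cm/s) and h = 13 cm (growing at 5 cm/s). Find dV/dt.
2035π cm³/s

V = πr²h
dV/dt = 2πrh·dr/dt + πr²·dh/dt
= 2π(11)(13)(5) + π(11)²(5)
= 2035π cm³/s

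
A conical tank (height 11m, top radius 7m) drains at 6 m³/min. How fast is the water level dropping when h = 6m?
121/(294π) ≈ 0.131 m/min

r/h = 7/11, so r = (7/11)h
V = (1/3)πr²h = (1/3)π((7/11)h)²h = (49/363)πh³
dV/dh = (49/121)πh²
dh/dt = (dV/dt)/(dV/dh) = -6/((49/121)π·6²) = -121/(294π) m/min
The level is dropping at 121/(294π) ≈ 0.131 m/min.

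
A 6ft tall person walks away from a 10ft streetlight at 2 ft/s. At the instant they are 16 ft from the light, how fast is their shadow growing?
3 ft/s

By similar triangles: 10/(x+s) = 6/s
Solving: s = 6x/4
ds/dt = 6/4 · dx/dt = 3/2 · 2 = 3 ft/s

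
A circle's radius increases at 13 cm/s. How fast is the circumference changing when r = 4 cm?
26π cm/s

C = 2πr
dC/dt = 2π · dr/dt = 2π · 13 = 26π cm/s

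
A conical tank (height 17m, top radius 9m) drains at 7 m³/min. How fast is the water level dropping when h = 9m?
2023/(6561π) ≈ 0.09815 m/min

r/h = 9/17, so r = (9/17)h
V = (1/3)πr²h = (1/3)π((9/17)h)²h = (27/289)πh³
dV/dh = (81/289)πh²
dh/dt = (dV/dt)/(dV/dh) = -7/((81/289)π·9²) = -2023/(6561π) m/min
The level is dropping at 2023/(6561π) ≈ 0.09815 m/min.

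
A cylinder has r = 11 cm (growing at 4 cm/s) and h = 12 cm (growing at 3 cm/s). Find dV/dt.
1419π cm³/s

V = πr²h
dV/dt = 2πrh·dr/dt + πr²·dh/dt
= 2π(11)(12)(4) + π(11)²(3)
= 1419π cm³/s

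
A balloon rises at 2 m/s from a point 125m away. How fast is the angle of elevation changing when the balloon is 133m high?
0.007504 rad/s

tan(θ) = y/125
sec²(θ) · dθ/dt = (1/125) · dy/dt
dθ/dt = cos²(θ)/125 · 2 = 125/(125² + 133²) · 2
dθ/dt = 0.007504 rad/s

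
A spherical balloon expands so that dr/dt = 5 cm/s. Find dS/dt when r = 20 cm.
800π cm²/s

S = 4πr²
dS/dt = dS/dr · dr/dt = 8πr · 5
At r = 20: dS/dt = 800π cm²/s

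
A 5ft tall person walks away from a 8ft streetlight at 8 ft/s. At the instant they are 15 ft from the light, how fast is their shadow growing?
40/3 ft/s

By similar triangles: 8/(x+s) = 5/s
Solving: s = 5x/3
ds/dt = 5/3 · dx/dt = 5/3 · 8 = 40/3 ft/s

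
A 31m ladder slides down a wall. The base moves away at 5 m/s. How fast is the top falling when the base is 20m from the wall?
100√561/561 ≈ 4.222 m/s

x² + y² = 31²
2x·dx/dt + 2y·dy/dt = 0
dy/dt = -x/y · dx/dt = -20/√561 · 5 = -100√561/561 m/s
The top is descending at 100√561/561 ≈ 4.222 m/s.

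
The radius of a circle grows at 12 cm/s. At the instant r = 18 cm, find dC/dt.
24π cm/s

C = 2πr
dC/dt = 2π · dr/dt = 2π · 12 = 24π cm/s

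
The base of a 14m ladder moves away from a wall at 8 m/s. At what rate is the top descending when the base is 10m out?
10√6/3 ≈ 8.165 m/s

x² + y² = 14²
2x·dx/dt + 2y·dy/dt = 0
dy/dt = -x/y · dx/dt = -10/(4√6) · 8 = -10√6/3 m/s
The top is descending at 10√6/3 ≈ 8.165 m/s.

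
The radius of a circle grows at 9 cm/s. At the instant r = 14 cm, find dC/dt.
18π cm/s

C = 2πr
dC/dt = 2π · dr/dt = 2π · 9 = 18π cm/s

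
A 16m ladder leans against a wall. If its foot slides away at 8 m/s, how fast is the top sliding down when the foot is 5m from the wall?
40√231/231 ≈ 2.632 m/s

x² + y² = 16²
2x·dx/dt + 2y·dy/dt = 0
dy/dt = -x/y · dx/dt = -5/√231 · 8 = -40√231/231 m/s
The top is descending at 40√231/231 ≈ 2.632 m/s.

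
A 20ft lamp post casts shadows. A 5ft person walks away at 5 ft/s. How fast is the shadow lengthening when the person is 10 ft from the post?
5/3 ft/s

By similar triangles: 20/(x+s) = 5/s
Solving: s = 5x/15
ds/dt = 5/15 · dx/dt = 1/3 · 5 = 5/3 ft/s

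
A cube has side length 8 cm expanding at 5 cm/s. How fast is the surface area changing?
480 cm²/s

A = 6s²
dA/dt = 12s · ds/dt = 12·8·5 = 480 cm²/s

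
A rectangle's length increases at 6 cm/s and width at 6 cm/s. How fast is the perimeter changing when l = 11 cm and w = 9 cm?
24 cm/s

P = 2(l + w)
dP/dt = 2(dl/dt + dw/dt) = 2(6 + 6) = 24 cm/s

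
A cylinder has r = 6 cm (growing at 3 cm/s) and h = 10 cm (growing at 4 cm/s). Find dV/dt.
504π cm³/s

V = πr²h
dV/dt = 2πrh·dr/dt + πr²·dh/dt
= 2π(6)(10)(3) + π(6)²(4)
= 504π cm³/s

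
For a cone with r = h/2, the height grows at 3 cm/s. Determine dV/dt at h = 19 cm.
1083π/4 cm³/s

V = (1/3)π(h/2)²h = πh³/12
dV/dt = πh²/4 · 3
At h = 19: dV/dt = 1083π/4 cm³/s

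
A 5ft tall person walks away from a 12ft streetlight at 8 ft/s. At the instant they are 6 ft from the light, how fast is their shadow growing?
40/7 ft/s

By similar triangles: 12/(x+s) = 5/s
Solving: s = 5x/7
ds/dt = 5/7 · dx/dt = 5/7 · 8 = 40/7 ft/s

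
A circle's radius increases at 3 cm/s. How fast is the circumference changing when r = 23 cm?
6π cm/s

C = 2πr
dC/dt = 2π · dr/dt = 2π · 3 = 6π cm/s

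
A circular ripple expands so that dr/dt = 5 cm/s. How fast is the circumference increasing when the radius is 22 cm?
10π cm/s

C = 2πr
dC/dt = 2π · dr/dt = 2π · 5 = 10π cm/s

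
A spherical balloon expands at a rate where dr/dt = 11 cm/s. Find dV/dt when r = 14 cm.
8624π cm³/s

V = (4/3)πr³
dV/dt = dV/dr · dr/dt = 4πr² · 11
At r = 14: dV/dt = 8624π cm³/s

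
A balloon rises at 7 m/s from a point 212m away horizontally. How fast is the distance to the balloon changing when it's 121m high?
847√59585/59585 ≈ 3.47 m/s

z² = 212² + y²
z = √(212² + 121²) = √59585
dz/dt = y/z · dy/dt = 121/√59585 · 7 = 847√59585/59585 ≈ 3.47 m/s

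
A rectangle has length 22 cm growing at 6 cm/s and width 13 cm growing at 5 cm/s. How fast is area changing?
188 cm²/s

A = lw
dA/dt = w·dl/dt + l·dw/dt = 13·6 + 22·5 = 188 cm²/s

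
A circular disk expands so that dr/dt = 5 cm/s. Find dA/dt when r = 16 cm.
160π cm²/s

A = πr²
dA/dt = 2πr · dr/dt = 2π(16)(5) = 160π cm²/s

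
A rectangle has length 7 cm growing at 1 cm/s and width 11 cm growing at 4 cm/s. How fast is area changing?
39 cm²/s

A = lw
dA/dt = w·dl/dt + l·dw/dt = 11·1 + 7·4 = 39 cm²/s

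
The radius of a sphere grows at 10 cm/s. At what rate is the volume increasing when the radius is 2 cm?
160π cm³/s

V = (4/3)πr³
dV/dt = dV/dr · dr/dt = 4πr² · 10
At r = 2: dV/dt = 160π cm³/s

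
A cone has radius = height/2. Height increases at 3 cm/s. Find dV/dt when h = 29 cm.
2523π/4 cm³/s

V = (1/3)π(h/2)²h = πh³/12
dV/dt = πh²/4 · 3
At h = 29: dV/dt = 2523π/4 cm³/s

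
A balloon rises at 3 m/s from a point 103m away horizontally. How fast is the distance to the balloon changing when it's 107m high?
321√22058/22058 ≈ 2.161 m/s

z² = 103² + y²
z = √(103² + 107²) = √22058
dz/dt = y/z · dy/dt = 107/√22058 · 3 = 321√22058/22058 ≈ 2.161 m/s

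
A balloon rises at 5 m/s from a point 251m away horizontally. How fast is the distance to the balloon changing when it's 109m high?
545√74882/74882 ≈ 1.992 m/s

z² = 251² + y²
z = √(251² + 109²) = √74882
dz/dt = y/z · dy/dt = 109/√74882 · 5 = 545√74882/74882 ≈ 1.992 m/s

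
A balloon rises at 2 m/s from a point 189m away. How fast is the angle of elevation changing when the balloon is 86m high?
0.008767 rad/s

tan(θ) = y/189
sec²(θ) · dθ/dt = (1/189) · dy/dt
dθ/dt = cos²(θ)/189 · 2 = 189/(189² + 86²) · 2
dθ/dt = 0.008767 rad/s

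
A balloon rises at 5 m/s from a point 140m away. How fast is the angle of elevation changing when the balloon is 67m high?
0.029059 rad/s

tan(θ) = y/140
sec²(θ) · dθ/dt = (1/140) · dy/dt
dθ/dt = cos²(θ)/140 · 5 = 140/(140² + 67²) · 5
dθ/dt = 0.029059 rad/s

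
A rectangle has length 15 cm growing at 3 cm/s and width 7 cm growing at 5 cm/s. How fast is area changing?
96 cm²/s

A = lw
dA/dt = w·dl/dt + l·dw/dt = 7·3 + 15·5 = 96 cm²/s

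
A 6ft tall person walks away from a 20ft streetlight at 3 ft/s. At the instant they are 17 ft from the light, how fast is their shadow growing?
9/7 ft/s

By similar triangles: 20/(x+s) = 6/s
Solving: s = 6x/14
ds/dt = 6/14 · dx/dt = 3/7 · 3 = 9/7 ft/s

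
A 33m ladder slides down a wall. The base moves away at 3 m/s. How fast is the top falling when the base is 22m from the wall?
6√5/5 ≈ 2.683 m/s

x² + y² = 33²
2x·dx/dt + 2y·dy/dt = 0
dy/dt = -x/y · dx/dt = -22/(11√5) · 3 = -6√5/5 m/s
The top is descending at 6√5/5 ≈ 2.683 m/s.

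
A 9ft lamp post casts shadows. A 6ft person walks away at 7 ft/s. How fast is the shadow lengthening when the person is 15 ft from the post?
14 ft/s

By similar triangles: 9/(x+s) = 6/s
Solving: s = 6x/3
ds/dt = 6/3 · dx/dt = 2 · 7 = 14 ft/s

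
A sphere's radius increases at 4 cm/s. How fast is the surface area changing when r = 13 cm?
416π cm²/s

S = 4πr²
dS/dt = dS/dr · dr/dt = 8πr · 4
At r = 13: dS/dt = 416π cm²/s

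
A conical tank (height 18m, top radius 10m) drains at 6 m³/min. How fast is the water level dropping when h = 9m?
6/(25π) ≈ 0.07639 m/min

r/h = 10/18, so r = (5/9)h
V = (1/3)πr²h = (1/3)π((5/9)h)²h = (25/243)πh³
dV/dh = (25/81)πh²
dh/dt = (dV/dt)/(dV/dh) = -6/((25/81)π·9²) = -6/(25π) m/min
The level is dropping at 6/(25π) ≈ 0.07639 m/min.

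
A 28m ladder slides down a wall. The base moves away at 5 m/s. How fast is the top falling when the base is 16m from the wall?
20√33/33 ≈ 3.482 m/s

x² + y² = 28²
2x·dx/dt + 2y·dy/dt = 0
dy/dt = -x/y · dx/dt = -16/(4√33) · 5 = -20√33/33 m/s
The top is descending at 20√33/33 ≈ 3.482 m/s.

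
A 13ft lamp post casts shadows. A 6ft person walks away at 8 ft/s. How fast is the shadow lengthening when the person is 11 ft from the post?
48/7 ft/s

By similar triangles: 13/(x+s) = 6/s
Solving: s = 6x/7
ds/dt = 6/7 · dx/dt = 6/7 · 8 = 48/7 ft/s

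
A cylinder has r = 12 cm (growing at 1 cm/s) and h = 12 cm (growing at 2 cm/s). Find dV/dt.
576π cm³/s

V = πr²h
dV/dt = 2πrh·dr/dt + πr²·dh/dt
= 2π(12)(12)(1) + π(12)²(2)
= 576π cm³/s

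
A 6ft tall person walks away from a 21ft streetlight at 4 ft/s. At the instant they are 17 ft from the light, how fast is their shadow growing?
8/5 ft/s

By similar triangles: 21/(x+s) = 6/s
Solving: s = 6x/15
ds/dt = 6/15 · dx/dt = 2/5 · 4 = 8/5 ft/s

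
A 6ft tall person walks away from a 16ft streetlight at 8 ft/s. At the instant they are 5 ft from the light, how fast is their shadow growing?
24/5 ft/s

By similar triangles: 16/(x+s) = 6/s
Solving: s = 6x/10
ds/dt = 6/10 · dx/dt = 3/5 · 8 = 24/5 ft/s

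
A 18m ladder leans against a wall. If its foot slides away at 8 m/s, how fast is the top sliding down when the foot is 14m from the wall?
7√2 ≈ 9.899 m/s

x² + y² = 18²
2x·dx/dt + 2y·dy/dt = 0
dy/dt = -x/y · dx/dt = -14/(8√2) · 8 = -7√2 m/s
The top is descending at 7√2 ≈ 9.899 m/s.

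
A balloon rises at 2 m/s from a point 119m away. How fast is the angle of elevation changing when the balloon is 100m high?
0.009851 rad/s

tan(θ) = y/119
sec²(θ) · dθ/dt = (1/119) · dy/dt
dθ/dt = cos²(θ)/119 · 2 = 119/(119² + 100²) · 2
dθ/dt = 0.009851 rad/s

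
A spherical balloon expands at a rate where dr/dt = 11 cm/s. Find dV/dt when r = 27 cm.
32076π cm³/s

V = (4/3)πr³
dV/dt = dV/dr · dr/dt = 4πr² · 11
At r = 27: dV/dt = 32076π cm³/s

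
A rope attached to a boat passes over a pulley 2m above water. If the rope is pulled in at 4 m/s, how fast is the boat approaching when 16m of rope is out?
32√7/21 ≈ 4.032 m/s

rope² = x² + 2²
x = √(16² - 2²) = 6√7
dx/dt = (rope/x) · d(rope)/dt = (16/(6√7)) · (-4) = -32√7/21 m/s
The boat approaches at 32√7/21 ≈ 4.032 m/s.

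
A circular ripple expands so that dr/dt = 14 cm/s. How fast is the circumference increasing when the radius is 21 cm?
28π cm/s

C = 2πr
dC/dt = 2π · dr/dt = 2π · 14 = 28π cm/s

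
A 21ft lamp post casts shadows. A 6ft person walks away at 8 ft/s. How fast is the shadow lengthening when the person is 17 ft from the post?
16/5 ft/s

By similar triangles: 21/(x+s) = 6/s
Solving: s = 6x/15
ds/dt = 6/15 · dx/dt = 2/5 · 8 = 16/5 ft/s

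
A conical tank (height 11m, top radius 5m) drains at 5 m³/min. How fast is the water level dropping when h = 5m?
121/(125π) ≈ 0.3081 m/min

r/h = 5/11, so r = (5/11)h
V = (1/3)πr²h = (1/3)π((5/11)h)²h = (25/363)πh³
dV/dh = (25/121)πh²
dh/dt = (dV/dt)/(dV/dh) = -5/((25/121)π·5²) = -121/(125π) m/min
The level is dropping at 121/(125π) ≈ 0.3081 m/min.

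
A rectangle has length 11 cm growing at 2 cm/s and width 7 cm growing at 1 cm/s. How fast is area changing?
25 cm²/s

A = lw
dA/dt = w·dl/dt + l·dw/dt = 7·2 + 11·1 = 25 cm²/s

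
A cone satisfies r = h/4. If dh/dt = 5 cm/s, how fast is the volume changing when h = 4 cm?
5π cm³/s

V = (1/3)π(h/4)²h = πh³/48
dV/dt = πh²/16 · 5
At h = 4: dV/dt = 5π cm³/s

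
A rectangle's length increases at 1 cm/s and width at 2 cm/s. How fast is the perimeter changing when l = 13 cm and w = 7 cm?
6 cm/s

P = 2(l + w)
dP/dt = 2(dl/dt + dw/dt) = 2(1 + 2) = 6 cm/s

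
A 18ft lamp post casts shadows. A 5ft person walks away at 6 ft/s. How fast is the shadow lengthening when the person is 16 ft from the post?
30/13 ft/s

By similar triangles: 18/(x+s) = 5/s
Solving: s = 5x/13
ds/dt = 5/13 · dx/dt = 5/13 · 6 = 30/13 ft/s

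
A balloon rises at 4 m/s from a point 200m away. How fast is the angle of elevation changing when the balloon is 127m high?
0.014253 rad/s

tan(θ) = y/200
sec²(θ) · dθ/dt = (1/200) · dy/dt
dθ/dt = cos²(θ)/200 · 4 = 200/(200² + 127²) · 4
dθ/dt = 0.014253 rad/s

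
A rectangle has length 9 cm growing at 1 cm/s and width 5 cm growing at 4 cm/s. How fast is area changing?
41 cm²/s

A = lw
dA/dt = w·dl/dt + l·dw/dt = 5·1 + 9·4 = 41 cm²/s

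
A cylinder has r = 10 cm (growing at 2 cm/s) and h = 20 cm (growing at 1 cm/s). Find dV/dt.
900π cm³/s

V = πr²h
dV/dt = 2πrh·dr/dt + πr²·dh/dt
= 2π(10)(20)(2) + π(10)²(1)
= 900π cm³/s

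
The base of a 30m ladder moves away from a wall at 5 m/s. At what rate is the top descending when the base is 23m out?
115√371/371 ≈ 5.971 m/s

x² + y² = 30²
2x·dx/dt + 2y·dy/dt = 0
dy/dt = -x/y · dx/dt = -23/√371 · 5 = -115√371/371 m/s
The top is descending at 115√371/371 ≈ 5.971 m/s.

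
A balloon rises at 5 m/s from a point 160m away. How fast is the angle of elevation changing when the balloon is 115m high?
0.020605 rad/s

tan(θ) = y/160
sec²(θ) · dθ/dt = (1/160) · dy/dt
dθ/dt = cos²(θ)/160 · 5 = 160/(160² + 115²) · 5
dθ/dt = 0.020605 rad/s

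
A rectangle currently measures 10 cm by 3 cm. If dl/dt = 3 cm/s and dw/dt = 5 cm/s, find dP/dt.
16 cm/s

P = 2(l + w)
dP/dt = 2(dl/dt + dw/dt) = 2(3 + 5) = 16 cm/s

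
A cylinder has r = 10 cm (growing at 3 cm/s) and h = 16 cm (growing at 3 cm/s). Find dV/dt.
1260π cm³/s

V = πr²h
dV/dt = 2πrh·dr/dt + πr²·dh/dt
= 2π(10)(16)(3) + π(10)²(3)
= 1260π cm³/s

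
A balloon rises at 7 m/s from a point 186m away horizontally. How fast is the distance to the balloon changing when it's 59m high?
413√38077/38077 ≈ 2.117 m/s

z² = 186² + y²
z = √(186² + 59²) = √38077
dz/dt = y/z · dy/dt = 59/√38077 · 7 = 413√38077/38077 ≈ 2.117 m/s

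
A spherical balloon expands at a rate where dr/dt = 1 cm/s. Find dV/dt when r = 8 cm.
256π cm³/s

V = (4/3)πr³
dV/dt = dV/dr · dr/dt = 4πr² · 1
At r = 8: dV/dt = 256π cm³/s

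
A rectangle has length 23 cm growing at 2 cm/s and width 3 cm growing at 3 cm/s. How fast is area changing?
75 cm²/s

A = lw
dA/dt = w·dl/dt + l·dw/dt = 3·2 + 23·3 = 75 cm²/s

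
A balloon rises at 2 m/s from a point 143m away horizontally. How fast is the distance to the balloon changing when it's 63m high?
63√24418/12209 ≈ 0.8063 m/s

z² = 143² + y²
z = √(143² + 63²) = √24418
dz/dt = y/z · dy/dt = 63/√24418 · 2 = 63√24418/12209 ≈ 0.8063 m/s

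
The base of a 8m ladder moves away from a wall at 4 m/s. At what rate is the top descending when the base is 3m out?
12√55/55 ≈ 1.618 m/s

x² + y² = 8²
2x·dx/dt + 2y·dy/dt = 0
dy/dt = -x/y · dx/dt = -3/√55 · 4 = -12√55/55 m/s
The top is descending at 12√55/55 ≈ 1.618 m/s.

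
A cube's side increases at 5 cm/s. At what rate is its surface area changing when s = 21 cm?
1260 cm²/s

A = 6s²
dA/dt = 12s · ds/dt = 12·21·5 = 1260 cm²/s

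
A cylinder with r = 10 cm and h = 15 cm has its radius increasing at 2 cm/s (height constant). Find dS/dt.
140π cm²/s

S = 2πrh + 2πr² (lateral + bases)
dS/dt = (2πh + 4πr)·dr/dt = (2π·15 + 4π·10)·2
= 140π cm²/s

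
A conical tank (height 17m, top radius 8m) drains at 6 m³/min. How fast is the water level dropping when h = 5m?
867/(800π) ≈ 0.345 m/min

r/h = 8/17, so r = (8/17)h
V = (1/3)πr²h = (1/3)π((8/17)h)²h = (64/867)πh³
dV/dh = (64/289)πh²
dh/dt = (dV/dt)/(dV/dh) = -6/((64/289)π·5²) = -867/(800π) m/min
The level is dropping at 867/(800π) ≈ 0.345 m/min.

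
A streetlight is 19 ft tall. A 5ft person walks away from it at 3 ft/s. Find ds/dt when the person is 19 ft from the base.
15/14 ft/s

By similar triangles: 19/(x+s) = 5/s
Solving: s = 5x/14
ds/dt = 5/14 · dx/dt = 5/14 · 3 = 15/14 ft/s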